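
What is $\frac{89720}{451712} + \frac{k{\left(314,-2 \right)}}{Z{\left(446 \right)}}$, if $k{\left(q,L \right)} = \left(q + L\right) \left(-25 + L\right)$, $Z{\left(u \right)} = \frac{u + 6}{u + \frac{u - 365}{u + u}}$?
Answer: $- \frac{11828992839463}{1422836336} \approx -8313.7$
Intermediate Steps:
$Z{\left(u \right)} = \frac{6 + u}{u + \frac{-365 + u}{2 u}}$
$k{\left(q,L \right)} = \left(-25 + L\right) \left(L + q\right)$ ($k{\left(q,L \right)} = \left(L + q\right) \left(-25 + L\right) = \left(-25 + L\right) \left(L + q\right)$)
$\frac{89720}{451712} + \frac{k{\left(314,-2 \right)}}{Z{\left(446 \right)}} = \frac{89720}{451712} + \frac{\left(-2\right)^{2} - -50 - 7850 - 628}{2 \cdot 446 \frac{1}{-365 + 446 + 2 \cdot 446^{2}} \left(6 + 446\right)} = 89720 \cdot \frac{1}{451712} + \frac{4 + 50 - 7850 - 628}{2 \cdot 446 \frac{1}{-365 + 446 + 2 \cdot 198916} \cdot 452} = \frac{11215}{56464} - \frac{8424}{2 \cdot 446 \frac{1}{-365 + 446 + 397832} \cdot 452} = \frac{11215}{56464} - \frac{8424}{2 \cdot 446 \cdot \frac{1}{397913} \cdot 452} = \frac{11215}{56464} - \frac{8424}{\frac{403184}{397913}} = \frac{11215}{56464} - \frac{419002389}{50398} = - \frac{11828992839463}{1422836336}$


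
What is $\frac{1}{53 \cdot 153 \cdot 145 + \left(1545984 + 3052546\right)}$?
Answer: $\frac{1}{5774335} \approx 1.7318 \cdot 10^{-7}$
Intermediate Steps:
$\frac{1}{53 \cdot 153 \cdot 145 + \left(1545984 + 3052546\right)} = \frac{1}{8109 \cdot 145 + 4598530} = \frac{1}{1175805 + 4598530} = \frac{1}{5774335}$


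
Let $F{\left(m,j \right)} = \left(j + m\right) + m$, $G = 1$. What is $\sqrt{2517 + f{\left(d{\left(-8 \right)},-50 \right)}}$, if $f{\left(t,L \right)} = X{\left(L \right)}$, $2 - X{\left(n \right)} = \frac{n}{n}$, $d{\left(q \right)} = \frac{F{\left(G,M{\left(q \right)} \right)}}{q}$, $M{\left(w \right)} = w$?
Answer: $\sqrt{2518} \approx 50.18$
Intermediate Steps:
$F{\left(m,j \right)} = j + 2 m$
$d{\left(q \right)} = \frac{2 + q}{q}$ ($d{\left(q \right)} = \frac{q + 2 \cdot 1}{q} = \frac{q + 2}{q} = \frac{2 + q}{q}$)
$X{\left(n \right)} = 1$ ($X{\left(n \right)} = 2 - \frac{n}{n} = 2 - 1 = 1$)
$f{\left(t,L \right)} = 1$
$\sqrt{2517 + f{\left(d{\left(-8 \right)},-50 \right)}} = \sqrt{2517 + 1} = \sqrt{2518}$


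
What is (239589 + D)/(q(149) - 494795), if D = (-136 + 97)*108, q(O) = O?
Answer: -78459/164882 ≈ -0.47585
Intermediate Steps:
D = -4212 (D = -39*108 = -4212)
(239589 + D)/(q(149) - 494795) = (239589 - 4212)/(149 - 494795) = 235377/(-494646) = 235377*(-1/494646) = -78459/164882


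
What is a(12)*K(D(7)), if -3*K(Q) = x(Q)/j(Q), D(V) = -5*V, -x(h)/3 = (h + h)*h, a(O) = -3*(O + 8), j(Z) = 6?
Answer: -24500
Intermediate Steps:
a(O) = -24 - 3*O (a(O) = -3*(8 + O) = -24 - 3*O)
x(h) = -6*h**2 (x(h) = -3*(h + h)*h = -3*2*h*h = -6*h**2)
K(Q) = Q**2/3 (K(Q) = -(-6*Q**2)/(3*6) = -(-1)*Q**2/3 = Q**2/3)
a(12)*K(D(7)) = (-24 - 3*12)*((-5*7)**2/3) = (-24 - 36)*((1/3)*(-35)**2) = -20*1225 = -60*1225/3 = -24500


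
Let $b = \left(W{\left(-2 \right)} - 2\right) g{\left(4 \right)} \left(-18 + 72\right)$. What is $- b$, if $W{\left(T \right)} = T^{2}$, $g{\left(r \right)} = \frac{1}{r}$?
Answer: $-27$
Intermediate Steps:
$b = 27$ ($b = \frac{\left(-2\right)^{2} - 2}{4} \left(-18 + 72\right) = \left(4 - 2\right) \frac{1}{4} \cdot 54 = 2 \cdot \frac{1}{4} \cdot 54 = \frac{1}{2} \cdot 54 = 27$)
$- b = \left(-1\right) 27 = -27$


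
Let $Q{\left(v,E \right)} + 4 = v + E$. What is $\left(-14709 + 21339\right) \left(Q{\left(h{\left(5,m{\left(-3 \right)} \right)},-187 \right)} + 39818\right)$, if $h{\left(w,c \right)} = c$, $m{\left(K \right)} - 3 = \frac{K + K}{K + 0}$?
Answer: $262760160$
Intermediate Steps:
$m{\left(K \right)} = 5$ ($m{\left(K \right)} = 3 + \frac{K + K}{K + 0} = 3 + \frac{2 K}{K} = 3 + 2 = 5$)
$Q{\left(v,E \right)} = -4 + E + v$ ($Q{\left(v,E \right)} = -4 + \left(v + E\right) = -4 + \left(E + v\right) = -4 + E + v$)
$\left(-14709 + 21339\right) \left(Q{\left(h{\left(5,m{\left(-3 \right)} \right)},-187 \right)} + 39818\right) = \left(-14709 + 21339\right) \left(\left(-4 - 187 + 5\right) + 39818\right) = 6630 \left(-186 + 39818\right) = 6630 \cdot 39632 = 262760160$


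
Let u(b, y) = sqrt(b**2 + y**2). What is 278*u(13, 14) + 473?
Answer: 473 + 278*sqrt(365) ≈ 5784.2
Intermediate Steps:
278*u(13, 14) + 473 = 278*sqrt(13**2 + 14**2) + 473 = 278*sqrt(169 + 196) + 473 = 278*sqrt(365) + 473 = 473 + 278*sqrt(365)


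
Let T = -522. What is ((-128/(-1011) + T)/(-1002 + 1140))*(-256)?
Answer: 67534592/69759 ≈ 968.11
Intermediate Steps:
((-128/(-1011) + T)/(-1002 + 1140))*(-256) = ((-128/(-1011) - 522)/(-1002 + 1140))*(-256) = ((-128*(-1/1011) - 522)/138)*(-256) = ((128/1011 - 522)*(1/138))*(-256) = -527614/1011*1/138*(-256) = -263807/69759*(-256) = 67534592/69759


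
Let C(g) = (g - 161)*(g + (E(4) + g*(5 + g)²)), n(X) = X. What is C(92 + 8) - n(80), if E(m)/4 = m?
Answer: -67259656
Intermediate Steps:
E(m) = 4*m
C(g) = (-161 + g)*(16 + g + g*(5 + g)²) (C(g) = (g - 161)*(g + (4*4 + g*(5 + g)²)) = (-161 + g)*(g + (16 + g*(5 + g)²)) = (-161 + g)*(16 + g + g*(5 + g)²))
C(92 + 8) - n(80) = (-2576 + (92 + 8)⁴ - 4170*(92 + 8) - 1584*(92 + 8)² - 151*(92 + 8)³) - 1*80 = (-2576 + 100⁴ - 4170*100 - 1584*100² - 151*100³) - 80 = (-2576 + 100000000 - 417000 - 1584*10000 - 151*1000000) - 80 = (-2576 + 100000000 - 417000 - 15840000 - 151000000) - 80 = -67259576 - 80 = -67259656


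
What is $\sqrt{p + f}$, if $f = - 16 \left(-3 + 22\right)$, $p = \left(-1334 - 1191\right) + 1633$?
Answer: $2 i \sqrt{299} \approx 34.583 i$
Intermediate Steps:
$p = -892$ ($p = -2525 + 1633 = -892$)
$f = -304$ ($f = \left(-16\right) 19 = -304$)
$\sqrt{p + f} = \sqrt{-892 - 304} = \sqrt{-1196} = 2 i \sqrt{299}$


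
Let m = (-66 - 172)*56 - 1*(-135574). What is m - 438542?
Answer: -316296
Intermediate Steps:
m = 122246 (m = -238*56 + 135574 = -13328 + 135574 = 122246)
m - 438542 = 122246 - 438542 = -316296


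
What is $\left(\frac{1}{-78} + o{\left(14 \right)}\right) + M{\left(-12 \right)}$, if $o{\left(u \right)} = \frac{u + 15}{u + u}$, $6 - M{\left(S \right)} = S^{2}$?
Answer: $- \frac{149579}{1092} \approx -136.98$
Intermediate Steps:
$M{\left(S \right)} = 6 - S^{2}$
$o{\left(u \right)} = \frac{15 + u}{2 u}$
$\left(\frac{1}{-78} + o{\left(14 \right)}\right) + M{\left(-12 \right)} = \left(\frac{1}{-78} + \frac{15 + 14}{2 \cdot 14}\right) + \left(6 - \left(-12\right)^{2}\right) = \left(- \frac{1}{78} + \frac{1}{2} \cdot \frac{1}{14} \cdot 29\right) + \left(6 - 144\right) = \left(- \frac{1}{78} + \frac{29}{28}\right) + \left(6 - 144\right) = \frac{1117}{1092} - 138 = - \frac{149579}{1092}$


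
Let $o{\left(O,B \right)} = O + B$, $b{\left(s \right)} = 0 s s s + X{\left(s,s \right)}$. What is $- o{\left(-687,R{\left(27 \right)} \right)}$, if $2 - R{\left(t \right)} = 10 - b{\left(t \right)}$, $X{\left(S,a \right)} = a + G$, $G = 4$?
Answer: $664$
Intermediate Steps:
$X{\left(S,a \right)} = 4 + a$ ($X{\left(S,a \right)} = a + 4 = 4 + a$)
$b{\left(s \right)} = 4 + s$ ($b{\left(s \right)} = 0 s s s + \left(4 + s\right) = 0 s s + \left(4 + s\right) = 0 s + \left(4 + s\right) = 0 + \left(4 + s\right) = 4 + s$)
$R{\left(t \right)} = -4 + t$ ($R{\left(t \right)} = 2 - \left(10 - \left(4 + t\right)\right) = 2 - \left(6 - t\right) = 2 + \left(-6 + t\right) = -4 + t$)
$o{\left(O,B \right)} = B + O$
$- o{\left(-687,R{\left(27 \right)} \right)} = - (\left(-4 + 27\right) - 687) = - (23 - 687) = \left(-1\right) \left(-664\right) = 664$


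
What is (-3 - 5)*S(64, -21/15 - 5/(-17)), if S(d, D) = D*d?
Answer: 48128/85 ≈ 566.21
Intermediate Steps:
(-3 - 5)*S(64, -21/15 - 5/(-17)) = (-3 - 5)*((-21/15 - 5/(-17))*64) = -8*(-21*1/15 - 5*(-1/17))*64 = -8*(-7/5 + 5/17)*64 = -(-752)*64/85 = -8*(-6016/85) = 48128/85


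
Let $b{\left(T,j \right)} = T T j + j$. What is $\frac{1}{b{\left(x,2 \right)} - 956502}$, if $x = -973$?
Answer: $\frac{1}{936958} \approx 1.0673 \cdot 10^{-6}$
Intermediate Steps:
$b{\left(T,j \right)} = j + j T^{2}$ ($b{\left(T,j \right)} = T^{2} j + j = j T^{2} + j = j + j T^{2}$)
$\frac{1}{b{\left(x,2 \right)} - 956502} = \frac{1}{2 \left(1 + \left(-973\right)^{2}\right) - 956502} = \frac{1}{2 \left(1 + 946729\right) - 956502} = \frac{1}{2 \cdot 946730 - 956502} = \frac{1}{1893460 - 956502} = \frac{1}{936958}$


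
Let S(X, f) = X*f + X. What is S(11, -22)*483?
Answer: -111573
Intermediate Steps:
S(X, f) = X + X*f
S(11, -22)*483 = (11*(1 - 22))*483 = (11*(-21))*483 = -231*483 = -111573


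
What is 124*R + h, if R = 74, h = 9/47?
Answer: 431281/47 ≈ 9176.2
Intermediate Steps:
h = 9/47 (h = 9*(1/47) = 9/47 ≈ 0.19149)
124*R + h = 124*74 + 9/47 = 9176 + 9/47 = 431281/47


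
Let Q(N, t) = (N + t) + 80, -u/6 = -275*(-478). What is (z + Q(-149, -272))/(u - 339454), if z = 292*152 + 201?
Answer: -22122/564077 ≈ -0.039218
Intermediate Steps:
z = 44585 (z = 44384 + 201 = 44585)
u = -788700 (u = -(-1650)*(-478) = -6*131450 = -788700)
Q(N, t) = 80 + N + t
(z + Q(-149, -272))/(u - 339454) = (44585 + (80 - 149 - 272))/(-788700 - 339454) = (44585 - 341)/(-1128154) = 44244*(-1/1128154) = -22122/564077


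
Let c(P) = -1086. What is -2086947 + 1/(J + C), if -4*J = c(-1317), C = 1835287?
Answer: -7661426609797/3671117 ≈ -2.0869e+6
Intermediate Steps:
J = 543/2 (J = -1/4*(-1086) = 543/2 ≈ 271.50)
-2086947 + 1/(J + C) = -2086947 + 1/(543/2 + 1835287) = -2086947 + 1/(3671117/2) = -2086947 + 2/3671117 = -7661426609797/3671117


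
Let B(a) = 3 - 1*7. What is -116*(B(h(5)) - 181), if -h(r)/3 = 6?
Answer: 21460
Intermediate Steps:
h(r) = -18 (h(r) = -3*6 = -18)
B(a) = -4 (B(a) = 3 - 7 = -4)
-116*(B(h(5)) - 181) = -116*(-4 - 181) = -116*(-185) = 21460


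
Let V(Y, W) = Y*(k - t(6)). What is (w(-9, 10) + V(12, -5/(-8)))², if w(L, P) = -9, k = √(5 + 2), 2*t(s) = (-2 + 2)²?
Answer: 1089 - 216*√7 ≈ 517.52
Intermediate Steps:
t(s) = 0 (t(s) = (-2 + 2)²/2 = (½)*0² = (½)*0 = 0)
k = √7 ≈ 2.6458
V(Y, W) = Y*√7 (V(Y, W) = Y*(√7 - 1*0) = Y*(√7 + 0) = Y*√7)
(w(-9, 10) + V(12, -5/(-8)))² = (-9 + 12*√7)²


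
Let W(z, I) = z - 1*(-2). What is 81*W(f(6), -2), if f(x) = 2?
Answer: 324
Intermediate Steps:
W(z, I) = 2 + z (W(z, I) = z + 2 = 2 + z)
81*W(f(6), -2) = 81*(2 + 2) = 81*4 = 324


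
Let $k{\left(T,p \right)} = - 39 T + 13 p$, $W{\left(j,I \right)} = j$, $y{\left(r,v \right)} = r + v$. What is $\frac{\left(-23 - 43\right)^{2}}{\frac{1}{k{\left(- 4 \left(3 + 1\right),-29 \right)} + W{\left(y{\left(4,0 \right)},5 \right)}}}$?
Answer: $1093356$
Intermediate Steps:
$\frac{\left(-23 - 43\right)^{2}}{\frac{1}{k{\left(- 4 \left(3 + 1\right),-29 \right)} + W{\left(y{\left(4,0 \right)},5 \right)}}} = \frac{\left(-23 - 43\right)^{2}}{\frac{1}{\left(- 39 \left(- 4 \left(3 + 1\right)\right) + 13 \left(-29\right)\right) + \left(4 + 0\right)}} = \frac{\left(-66\right)^{2}}{\frac{1}{\left(- 39 \left(\left(-4\right) 4\right) - 377\right) + 4}} = \frac{4356}{\frac{1}{\left(\left(-39\right) \left(-16\right) - 377\right) + 4}} = \frac{4356}{\frac{1}{\left(624 - 377\right) + 4}} = \frac{4356}{\frac{1}{247 + 4}} = \frac{4356}{\frac{1}{251}} = 4356 \frac{1}{\frac{1}{251}} = 4356 \cdot 251 = 1093356$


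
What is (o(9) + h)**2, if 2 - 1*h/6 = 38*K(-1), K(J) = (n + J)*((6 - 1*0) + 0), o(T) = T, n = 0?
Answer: 1929321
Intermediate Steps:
K(J) = 6*J (K(J) = (0 + J)*((6 - 1*0) + 0) = J*((6 + 0) + 0) = J*(6 + 0) = J*6 = 6*J)
h = 1380 (h = 12 - 228*6*(-1) = 12 - 228*(-6) = 12 - 6*(-228) = 12 + 1368 = 1380)
(o(9) + h)**2 = (9 + 1380)**2 = 1389**2 = 1929321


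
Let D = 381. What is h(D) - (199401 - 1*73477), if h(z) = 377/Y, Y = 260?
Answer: -2518451/20 ≈ -1.2592e+5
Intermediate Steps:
h(z) = 29/20 (h(z) = 377/260 = 377*(1/260) = 29/20)
h(D) - (199401 - 1*73477) = 29/20 - (199401 - 1*73477) = 29/20 - (199401 - 73477) = 29/20 - 1*125924 = 29/20 - 125924 = -2518451/20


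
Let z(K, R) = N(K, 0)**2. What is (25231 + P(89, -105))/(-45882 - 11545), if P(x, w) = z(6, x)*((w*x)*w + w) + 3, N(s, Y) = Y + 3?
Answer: -8855314/57427 ≈ -154.20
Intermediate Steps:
N(s, Y) = 3 + Y
z(K, R) = 9 (z(K, R) = (3 + 0)**2 = 3**2 = 9)
P(x, w) = 3 + 9*w + 9*x*w**2 (P(x, w) = 9*((w*x)*w + w) + 3 = 9*(x*w**2 + w) + 3 = 9*(w + x*w**2) + 3 = (9*w + 9*x*w**2) + 3 = 3 + 9*w + 9*x*w**2)
(25231 + P(89, -105))/(-45882 - 11545) = (25231 + (3 + 9*(-105) + 9*89*(-105)**2))/(-45882 - 11545) = (25231 + (3 - 945 + 9*89*11025))/(-57427) = (25231 + (3 - 945 + 8831025))*(-1/57427) = (25231 + 8830083)*(-1/57427) = 8855314*(-1/57427) = -8855314/57427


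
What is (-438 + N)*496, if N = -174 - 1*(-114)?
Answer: -247008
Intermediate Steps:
N = -60 (N = -174 + 114 = -60)
(-438 + N)*496 = (-438 - 60)*496 = -498*496 = -247008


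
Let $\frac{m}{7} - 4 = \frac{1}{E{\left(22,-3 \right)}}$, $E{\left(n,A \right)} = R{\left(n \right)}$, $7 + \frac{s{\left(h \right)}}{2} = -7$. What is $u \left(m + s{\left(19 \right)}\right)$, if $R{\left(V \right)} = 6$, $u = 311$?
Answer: $\frac{2177}{6} \approx 362.83$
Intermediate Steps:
$s{\left(h \right)} = -28$ ($s{\left(h \right)} = -14 + 2 \left(-7\right) = -14 - 14 = -28$)
$E{\left(n,A \right)} = 6$
$m = \frac{175}{6}$ ($m = 28 + \frac{7}{6} = \frac{175}{6} \approx 29.167$)
$u \left(m + s{\left(19 \right)}\right) = 311 \left(\frac{175}{6} - 28\right) = 311 \cdot \frac{7}{6} = \frac{2177}{6}$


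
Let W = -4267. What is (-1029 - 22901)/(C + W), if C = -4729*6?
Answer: 23930/32641 ≈ 0.73313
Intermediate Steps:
C = -28374
(-1029 - 22901)/(C + W) = (-1029 - 22901)/(-28374 - 4267) = -23930/(-32641) = -23930*(-1/32641) = 23930/32641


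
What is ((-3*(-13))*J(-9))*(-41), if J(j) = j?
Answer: 14391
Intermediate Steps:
((-3*(-13))*J(-9))*(-41) = (-3*(-13)*(-9))*(-41) = (39*(-9))*(-41) = -351*(-41) = 14391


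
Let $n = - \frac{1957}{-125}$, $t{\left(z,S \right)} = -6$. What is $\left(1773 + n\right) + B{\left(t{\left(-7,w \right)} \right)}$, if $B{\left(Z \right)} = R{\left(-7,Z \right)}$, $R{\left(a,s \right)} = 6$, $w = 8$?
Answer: $\frac{224332}{125} \approx 1794.7$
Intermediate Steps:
$n = \frac{1957}{125}$ ($n = \left(-1957\right) \left(- \frac{1}{125}\right) = \frac{1957}{125} \approx 15.656$)
$B{\left(Z \right)} = 6$
$\left(1773 + n\right) + B{\left(t{\left(-7,w \right)} \right)} = \left(1773 + \frac{1957}{125}\right) + 6 = \frac{223582}{125} + 6 = \frac{224332}{125}$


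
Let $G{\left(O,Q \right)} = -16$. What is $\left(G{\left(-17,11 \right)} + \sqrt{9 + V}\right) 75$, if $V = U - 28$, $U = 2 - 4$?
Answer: $-1200 + 75 i \sqrt{21} \approx -1200.0 + 343.69 i$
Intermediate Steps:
$U = -2$ ($U = 2 - 4 = -2$)
$V = -30$ ($V = -2 - 28 = -30$)
$\left(G{\left(-17,11 \right)} + \sqrt{9 + V}\right) 75 = \left(-16 + \sqrt{9 - 30}\right) 75 = \left(-16 + \sqrt{-21}\right) 75 = \left(-16 + i \sqrt{21}\right) 75 = -1200 + 75 i \sqrt{21}$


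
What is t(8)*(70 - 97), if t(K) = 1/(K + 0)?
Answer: -27/8 ≈ -3.3750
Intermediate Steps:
t(K) = 1/K
t(8)*(70 - 97) = (70 - 97)/8 = (1/8)*(-27) = -27/8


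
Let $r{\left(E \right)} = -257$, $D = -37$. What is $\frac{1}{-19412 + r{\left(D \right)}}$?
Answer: $- \frac{1}{19669} \approx -5.0841 \cdot 10^{-5}$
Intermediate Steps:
$\frac{1}{-19412 + r{\left(D \right)}} = \frac{1}{-19412 - 257} = \frac{1}{-19669} = - \frac{1}{19669}$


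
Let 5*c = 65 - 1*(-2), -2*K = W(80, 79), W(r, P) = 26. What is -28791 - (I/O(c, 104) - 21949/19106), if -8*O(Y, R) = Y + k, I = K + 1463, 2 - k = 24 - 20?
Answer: -30245209129/1089042 ≈ -27772.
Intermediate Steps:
k = -2 (k = 2 - (24 - 20) = 2 - 1*4 = 2 - 4 = -2)
K = -13 (K = -½*26 = -13)
I = 1450 (I = -13 + 1463 = 1450)
c = 67/5 (c = (65 - 1*(-2))/5 = (65 + 2)/5 = (⅕)*67 = 67/5 ≈ 13.400)
O(Y, R) = ¼ - Y/8 (O(Y, R) = -(Y - 2)/8 = -(-2 + Y)/8 = ¼ - Y/8)
-28791 - (I/O(c, 104) - 21949/19106) = -28791 - (1450/(¼ - ⅛*67/5) - 21949/19106) = -28791 - (1450/(¼ - 67/40) - 21949*1/19106) = -28791 - (1450/(-57/40) - 21949/19106) = -28791 - (1450*(-40/57) - 21949/19106) = -28791 - (-58000/57 - 21949/19106) = -28791 - 1*(-1109399093/1089042) = -28791 + 1109399093/1089042 = -30245209129/1089042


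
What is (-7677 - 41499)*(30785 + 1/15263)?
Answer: -23106398720256/15263 ≈ -1.5139e+9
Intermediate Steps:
(-7677 - 41499)*(30785 + 1/15263) = -49176*(30785 + 1/15263) = -49176*469871456/15263 = -23106398720256/15263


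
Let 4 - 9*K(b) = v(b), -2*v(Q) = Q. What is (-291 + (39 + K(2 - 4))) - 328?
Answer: -1739/3 ≈ -579.67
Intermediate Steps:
v(Q) = -Q/2
K(b) = 4/9 + b/18 (K(b) = 4/9 - (-1)*b/18 = 4/9 + b/18)
(-291 + (39 + K(2 - 4))) - 328 = (-291 + (39 + (4/9 + (2 - 4)/18))) - 328 = (-291 + (39 + (4/9 + (1/18)*(-2)))) - 328 = (-291 + (39 + (4/9 - 1/9))) - 328 = (-291 + (39 + 1/3)) - 328 = (-291 + 118/3) - 328 = -755/3 - 328 = -1739/3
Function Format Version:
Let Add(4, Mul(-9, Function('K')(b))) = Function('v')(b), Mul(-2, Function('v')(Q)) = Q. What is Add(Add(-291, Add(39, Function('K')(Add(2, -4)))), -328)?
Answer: Rational(-1739, 3) ≈ -579.67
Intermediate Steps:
Function('v')(Q) = Mul(Rational(-1, 2), Q)
Function('K')(b) = Add(Rational(4, 9), Mul(Rational(1, 18), b)) (Function('K')(b) = Add(Rational(4, 9), Mul(Rational(-1, 9), Mul(Rational(-1, 2), b))) = Add(Rational(4, 9), Mul(Rational(1, 18), b)))
Add(Add(-291, Add(39, Function('K')(Add(2, -4)))), -328) = Add(Add(-291, Add(39, Add(Rational(4, 9), Mul(Rational(1, 18), Add(2, -4))))), -328) = Add(Add(-291, Add(39, Add(Rational(4, 9), Mul(Rational(1, 18), -2)))), -328) = Add(Add(-291, Add(39, Add(Rational(4, 9), Rational(-1, 9)))), -328) = Add(Add(-291, Add(39, Rational(1, 3))), -328) = Add(Add(-291, Rational(118, 3)), -328) = Add(Rational(-755, 3), -328) = Rational(-1739, 3)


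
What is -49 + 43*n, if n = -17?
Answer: -780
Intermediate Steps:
-49 + 43*n = -49 + 43*(-17) = -49 - 731 = -780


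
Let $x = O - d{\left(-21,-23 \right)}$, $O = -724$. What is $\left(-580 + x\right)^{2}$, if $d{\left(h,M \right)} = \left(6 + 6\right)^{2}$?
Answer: $2096704$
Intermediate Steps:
$d{\left(h,M \right)} = 144$ ($d{\left(h,M \right)} = 12^{2} = 144$)
$x = -868$ ($x = -724 - 144 = -868$)
$\left(-580 + x\right)^{2} = \left(-580 - 868\right)^{2} = \left(-1448\right)^{2} = 2096704$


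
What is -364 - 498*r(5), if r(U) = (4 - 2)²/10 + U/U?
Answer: -5306/5 ≈ -1061.2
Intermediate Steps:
r(U) = 7/5 (r(U) = 2²*(⅒) + 1 = 4*(⅒) + 1 = ⅖ + 1 = 7/5)
-364 - 498*r(5) = -364 - 498*7/5 = -364 - 3486/5 = -5306/5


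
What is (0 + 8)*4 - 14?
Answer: 18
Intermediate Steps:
(0 + 8)*4 - 14 = 8*4 - 14 = 32 - 14 = 18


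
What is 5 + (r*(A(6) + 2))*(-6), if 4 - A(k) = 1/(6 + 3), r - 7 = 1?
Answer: -833/3 ≈ -277.67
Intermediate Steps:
r = 8 (r = 7 + 1 = 8)
A(k) = 35/9 (A(k) = 4 - 1/(6 + 3) = 4 - 1/9 = 4 - 1*⅑ = 4 - ⅑ = 35/9)
5 + (r*(A(6) + 2))*(-6) = 5 + (8*(35/9 + 2))*(-6) = 5 + (8*(53/9))*(-6) = 5 + (424/9)*(-6) = 5 - 848/3 = -833/3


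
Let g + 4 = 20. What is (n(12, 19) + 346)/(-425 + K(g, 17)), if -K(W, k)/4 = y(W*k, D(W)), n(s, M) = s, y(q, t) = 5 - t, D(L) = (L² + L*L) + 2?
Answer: 2/9 ≈ 0.22222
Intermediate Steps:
g = 16 (g = -4 + 20 = 16)
D(L) = 2 + 2*L² (D(L) = (L² + L²) + 2 = 2*L² + 2 = 2 + 2*L²)
K(W, k) = -12 + 8*W² (K(W, k) = -4*(5 - (2 + 2*W²)) = -4*(5 + (-2 - 2*W²)) = -4*(3 - 2*W²) = -12 + 8*W²)
(n(12, 19) + 346)/(-425 + K(g, 17)) = (12 + 346)/(-425 + (-12 + 8*16²)) = 358/(-425 + (-12 + 8*256)) = 358/(-425 + (-12 + 2048)) = 358/(-425 + 2036) = 358/1611 = 358*(1/1611) = 2/9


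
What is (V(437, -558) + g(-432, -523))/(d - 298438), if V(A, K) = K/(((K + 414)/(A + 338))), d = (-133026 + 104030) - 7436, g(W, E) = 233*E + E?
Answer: 955031/2678960 ≈ 0.35649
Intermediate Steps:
g(W, E) = 234*E
d = -36432 (d = -28996 - 7436 = -36432)
V(A, K) = K*(338 + A)/(414 + K) (V(A, K) = K/(((414 + K)/(338 + A))) = K*((338 + A)/(414 + K)) = K*(338 + A)/(414 + K))
(V(437, -558) + g(-432, -523))/(d - 298438) = (-558*(338 + 437)/(414 - 558) + 234*(-523))/(-36432 - 298438) = (-558*775/(-144) - 122382)/(-334870) = (-558*(-1/144)*775 - 122382)*(-1/334870) = (24025/8 - 122382)*(-1/334870) = -955031/8*(-1/334870) = 955031/2678960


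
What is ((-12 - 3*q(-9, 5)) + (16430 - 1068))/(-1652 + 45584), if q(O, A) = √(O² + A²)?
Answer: 7675/21966 - √106/14644 ≈ 0.34870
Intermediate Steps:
q(O, A) = √(A² + O²)
((-12 - 3*q(-9, 5)) + (16430 - 1068))/(-1652 + 45584) = ((-12 - 3*√(5² + (-9)²)) + (16430 - 1068))/(-1652 + 45584) = ((-12 - 3*√(25 + 81)) + 15362)/43932 = ((-12 - 3*√106) + 15362)*(1/43932) = (15350 - 3*√106)*(1/43932) = 7675/21966 - √106/14644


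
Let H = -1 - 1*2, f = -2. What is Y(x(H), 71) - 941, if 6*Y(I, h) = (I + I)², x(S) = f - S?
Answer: -2821/3 ≈ -940.33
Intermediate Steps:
H = -3 (H = -1 - 2 = -3)
x(S) = -2 - S
Y(I, h) = 2*I²/3 (Y(I, h) = (I + I)²/6 = (2*I)²/6 = (4*I²)/6 = 2*I²/3)
Y(x(H), 71) - 941 = 2*(-2 - 1*(-3))²/3 - 941 = 2*(-2 + 3)²/3 - 941 = (⅔)*1² - 941 = (⅔)*1 - 941 = ⅔ - 941 = -2821/3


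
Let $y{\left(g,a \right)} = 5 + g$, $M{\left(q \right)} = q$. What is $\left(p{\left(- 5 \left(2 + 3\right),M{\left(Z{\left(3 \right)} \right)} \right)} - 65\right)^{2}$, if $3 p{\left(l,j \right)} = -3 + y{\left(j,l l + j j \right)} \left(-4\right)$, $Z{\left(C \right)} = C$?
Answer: $\frac{52900}{9} \approx 5877.8$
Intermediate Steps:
$p{\left(l,j \right)} = - \frac{23}{3} - \frac{4 j}{3}$ ($p{\left(l,j \right)} = \frac{-3 + \left(5 + j\right) \left(-4\right)}{3} = \frac{-3 - \left(20 + 4 j\right)}{3} = \frac{-23 - 4 j}{3} = - \frac{23}{3} - \frac{4 j}{3}$)
$\left(p{\left(- 5 \left(2 + 3\right),M{\left(Z{\left(3 \right)} \right)} \right)} - 65\right)^{2} = \left(\left(- \frac{23}{3} - 4\right) - 65\right)^{2} = \left(- \frac{35}{3} - 65\right)^{2} = \left(- \frac{230}{3}\right)^{2} = \frac{52900}{9}$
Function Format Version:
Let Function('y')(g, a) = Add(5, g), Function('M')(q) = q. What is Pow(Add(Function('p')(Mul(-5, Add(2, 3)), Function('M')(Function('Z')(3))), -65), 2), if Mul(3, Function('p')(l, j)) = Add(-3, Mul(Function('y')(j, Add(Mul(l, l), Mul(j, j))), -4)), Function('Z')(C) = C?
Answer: Rational(52900, 9) ≈ 5877.8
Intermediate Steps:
Function('p')(l, j) = Add(Rational(-23, 3), Mul(Rational(-4, 3), j)) (Function('p')(l, j) = Mul(Rational(1, 3), Add(-3, Mul(Add(5, j), -4))) = Mul(Rational(1, 3), Add(-3, Add(-20, Mul(-4, j)))) = Mul(Rational(1, 3), Add(-23, Mul(-4, j))) = Add(Rational(-23, 3), Mul(Rational(-4, 3), j)))
Pow(Add(Function('p')(Mul(-5, Add(2, 3)), Function('M')(Function('Z')(3))), -65), 2) = Pow(Add(Add(Rational(-23, 3), Mul(Rational(-4, 3), 3)), -65), 2) = Pow(Add(Add(Rational(-23, 3), -4), -65), 2) = Pow(Add(Rational(-35, 3), -65), 2) = Pow(Rational(-230, 3), 2) = Rational(52900, 9)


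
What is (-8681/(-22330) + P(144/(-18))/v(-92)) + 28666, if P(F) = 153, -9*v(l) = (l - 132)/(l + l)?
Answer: 1229725677/44660 ≈ 27535.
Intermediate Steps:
v(l) = -(-132 + l)/(18*l) (v(l) = -(l - 132)/(9*(l + l)) = -(-132 + l)/(9*(2*l)) = -(-132 + l)*1/(2*l)/9 = -(-132 + l)/(18*l))
(-8681/(-22330) + P(144/(-18))/v(-92)) + 28666 = (-8681/(-22330) + 153/(((1/18)*(132 - 1*(-92))/(-92)))) + 28666 = (-8681*(-1/22330) + 153/(((1/18)*(-1/92)*(132 + 92)))) + 28666 = (8681/22330 + 153/(((1/18)*(-1/92)*224))) + 28666 = (8681/22330 + 153/(-28/207)) + 28666 = (8681/22330 + 153*(-207/28)) + 28666 = (8681/22330 - 31671/28) + 28666 = -50497883/44660 + 28666 = 1229725677/44660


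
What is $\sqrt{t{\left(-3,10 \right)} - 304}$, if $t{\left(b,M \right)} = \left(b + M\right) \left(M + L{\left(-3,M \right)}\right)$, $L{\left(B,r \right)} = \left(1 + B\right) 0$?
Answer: $3 i \sqrt{26} \approx 15.297 i$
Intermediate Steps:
$L{\left(B,r \right)} = 0$
$t{\left(b,M \right)} = M \left(M + b\right)$ ($t{\left(b,M \right)} = \left(b + M\right) \left(M + 0\right) = \left(M + b\right) M = M \left(M + b\right)$)
$\sqrt{t{\left(-3,10 \right)} - 304} = \sqrt{10 \left(10 - 3\right) - 304} = \sqrt{10 \cdot 7 - 304} = \sqrt{70 - 304} = \sqrt{-234} = 3 i \sqrt{26}$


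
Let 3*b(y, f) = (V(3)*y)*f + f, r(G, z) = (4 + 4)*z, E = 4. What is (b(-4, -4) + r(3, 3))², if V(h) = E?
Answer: 1936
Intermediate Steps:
V(h) = 4
r(G, z) = 8*z
b(y, f) = f/3 + 4*f*y/3 (b(y, f) = ((4*y)*f + f)/3 = (4*f*y + f)/3 = (f + 4*f*y)/3 = f/3 + 4*f*y/3)
(b(-4, -4) + r(3, 3))² = ((⅓)*(-4)*(1 + 4*(-4)) + 8*3)² = ((⅓)*(-4)*(1 - 16) + 24)² = ((⅓)*(-4)*(-15) + 24)² = (20 + 24)² = 44² = 1936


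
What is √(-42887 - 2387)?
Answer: I*√45274 ≈ 212.78*I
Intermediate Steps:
√(-42887 - 2387) = √(-45274) = I*√45274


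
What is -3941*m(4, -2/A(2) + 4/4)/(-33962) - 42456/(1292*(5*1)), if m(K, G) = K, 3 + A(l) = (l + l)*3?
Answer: -167506904/27424315 ≈ -6.1080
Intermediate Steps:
A(l) = -3 + 6*l (A(l) = -3 + (l + l)*3 = -3 + (2*l)*3 = -3 + 6*l)
-3941*m(4, -2/A(2) + 4/4)/(-33962) - 42456/(1292*(5*1)) = -3941*4/(-33962) - 42456/(1292*(5*1)) = -15764*(-1/33962) - 42456/(1292*5) = 7882/16981 - 42456/6460 = 7882/16981 - 42456*1/6460 = 7882/16981 - 10614/1615 = -167506904/27424315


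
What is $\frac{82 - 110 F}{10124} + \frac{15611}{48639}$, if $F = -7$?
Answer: $\frac{49871548}{123105309} \approx 0.40511$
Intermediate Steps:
$\frac{82 - 110 F}{10124} + \frac{15611}{48639} = \frac{82 - -770}{10124} + \frac{15611}{48639} = \left(82 + 770\right) \frac{1}{10124} + 15611 \cdot \frac{1}{48639} = 852 \cdot \frac{1}{10124} + \frac{15611}{48639} = \frac{213}{2531} + \frac{15611}{48639} = \frac{49871548}{123105309}$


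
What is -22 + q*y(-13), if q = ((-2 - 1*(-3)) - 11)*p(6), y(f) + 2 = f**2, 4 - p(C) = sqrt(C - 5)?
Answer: -5032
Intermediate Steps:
p(C) = 4 - sqrt(-5 + C) (p(C) = 4 - sqrt(C - 5) = 4 - sqrt(-5 + C))
y(f) = -2 + f**2
q = -30 (q = ((-2 - 1*(-3)) - 11)*(4 - sqrt(-5 + 6)) = ((-2 + 3) - 11)*(4 - sqrt(1)) = (1 - 11)*(4 - 1*1) = -10*(4 - 1) = -10*3 = -30)
-22 + q*y(-13) = -22 - 30*(-2 + (-13)**2) = -22 - 30*(-2 + 169) = -22 - 30*167 = -22 - 5010 = -5032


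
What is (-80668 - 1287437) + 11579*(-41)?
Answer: -1842844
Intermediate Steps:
(-80668 - 1287437) + 11579*(-41) = -1368105 - 474739 = -1842844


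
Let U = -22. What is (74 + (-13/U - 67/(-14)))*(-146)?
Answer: -892352/77 ≈ -11589.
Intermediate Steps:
(74 + (-13/U - 67/(-14)))*(-146) = (74 + (-13/(-22) - 67/(-14)))*(-146) = (74 + (-13*(-1/22) - 67*(-1/14)))*(-146) = (74 + (13/22 + 67/14))*(-146) = (74 + 414/77)*(-146) = (6112/77)*(-146) = -892352/77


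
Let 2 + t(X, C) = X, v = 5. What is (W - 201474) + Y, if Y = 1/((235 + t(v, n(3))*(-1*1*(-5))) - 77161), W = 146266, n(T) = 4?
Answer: -4246102489/76911 ≈ -55208.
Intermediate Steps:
t(X, C) = -2 + X
Y = -1/76911 (Y = 1/((235 + (-2 + 5)*(-1*1*(-5))) - 77161) = 1/((235 + 3*(-1*(-5))) - 77161) = 1/((235 + 3*5) - 77161) = 1/((235 + 15) - 77161) = 1/(250 - 77161) = 1/(-76911) = -1/76911 ≈ -1.3002e-5)
(W - 201474) + Y = (146266 - 201474) - 1/76911 = -55208 - 1/76911 = -4246102489/76911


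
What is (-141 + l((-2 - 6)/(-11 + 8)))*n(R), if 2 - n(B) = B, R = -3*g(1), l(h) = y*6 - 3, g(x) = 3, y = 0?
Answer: -1584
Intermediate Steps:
l(h) = -3 (l(h) = 0*6 - 3 = 0 - 3 = -3)
R = -9 (R = -3*3 = -9)
n(B) = 2 - B
(-141 + l((-2 - 6)/(-11 + 8)))*n(R) = (-141 - 3)*(2 - 1*(-9)) = -144*(2 + 9) = -144*11 = -1584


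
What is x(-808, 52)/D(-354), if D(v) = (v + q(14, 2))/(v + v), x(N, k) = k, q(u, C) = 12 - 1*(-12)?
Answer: 6136/55 ≈ 111.56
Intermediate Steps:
q(u, C) = 24 (q(u, C) = 12 + 12 = 24)
D(v) = (24 + v)/(2*v) (D(v) = (v + 24)/(v + v) = (24 + v)/((2*v)) = (24 + v)*(1/(2*v)) = (24 + v)/(2*v))
x(-808, 52)/D(-354) = 52/(((1/2)*(24 - 354)/(-354))) = 52/(((1/2)*(-1/354)*(-330))) = 52/(55/118) = 52*(118/55) = 6136/55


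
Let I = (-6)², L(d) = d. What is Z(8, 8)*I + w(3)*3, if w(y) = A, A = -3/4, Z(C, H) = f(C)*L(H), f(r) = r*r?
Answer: 73719/4 ≈ 18430.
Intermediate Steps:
f(r) = r²
Z(C, H) = H*C² (Z(C, H) = C²*H = H*C²)
A = -¾ (A = -3*¼ = -¾ ≈ -0.75000)
I = 36
w(y) = -¾
Z(8, 8)*I + w(3)*3 = (8*8²)*36 - ¾*3 = (8*64)*36 - 9/4 = 512*36 - 9/4 = 18432 - 9/4 = 73719/4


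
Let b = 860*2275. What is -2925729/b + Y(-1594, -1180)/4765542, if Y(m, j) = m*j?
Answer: -5131332225059/4661891461500 ≈ -1.1007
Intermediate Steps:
b = 1956500
Y(m, j) = j*m
-2925729/b + Y(-1594, -1180)/4765542 = -2925729/1956500 - 1180*(-1594)/4765542 = -2925729*1/1956500 + 1880920*(1/4765542) = -2925729/1956500 + 940460/2382771 = -5131332225059/4661891461500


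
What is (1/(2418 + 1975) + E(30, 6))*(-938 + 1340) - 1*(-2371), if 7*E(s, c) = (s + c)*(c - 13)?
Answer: -53159291/4393 ≈ -12101.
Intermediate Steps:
E(s, c) = (-13 + c)*(c + s)/7 (E(s, c) = ((s + c)*(c - 13))/7 = ((c + s)*(-13 + c))/7 = ((-13 + c)*(c + s))/7 = (-13 + c)*(c + s)/7)
(1/(2418 + 1975) + E(30, 6))*(-938 + 1340) - 1*(-2371) = (1/(2418 + 1975) + (-13/7*6 - 13/7*30 + (⅐)*6² + (⅐)*6*30))*(-938 + 1340) - 1*(-2371) = (1/4393 + (-78/7 - 390/7 + (⅐)*36 + 180/7))*402 + 2371 = (1/4393 + (-78/7 - 390/7 + 36/7 + 180/7))*402 + 2371 = (1/4393 - 36)*402 + 2371 = -158147/4393*402 + 2371 = -63575094/4393 + 2371 = -53159291/4393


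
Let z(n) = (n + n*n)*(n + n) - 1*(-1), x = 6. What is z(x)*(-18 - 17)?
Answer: -17675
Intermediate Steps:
z(n) = 1 + 2*n*(n + n²) (z(n) = (n + n²)*(2*n) + 1 = 2*n*(n + n²) + 1 = 1 + 2*n*(n + n²))
z(x)*(-18 - 17) = (1 + 2*6² + 2*6³)*(-18 - 17) = (1 + 2*36 + 2*216)*(-35) = (1 + 72 + 432)*(-35) = 505*(-35) = -17675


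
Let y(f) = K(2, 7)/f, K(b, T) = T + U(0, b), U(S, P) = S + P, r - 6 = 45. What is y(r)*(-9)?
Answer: -27/17 ≈ -1.5882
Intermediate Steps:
r = 51 (r = 6 + 45 = 51)
U(S, P) = P + S
K(b, T) = T + b (K(b, T) = T + (b + 0) = T + b)
y(f) = 9/f (y(f) = (7 + 2)/f = 9/f)
y(r)*(-9) = (9/51)*(-9) = (9*(1/51))*(-9) = (3/17)*(-9) = -27/17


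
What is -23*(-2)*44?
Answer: 2024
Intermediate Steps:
-23*(-2)*44 = 46*44 = 2024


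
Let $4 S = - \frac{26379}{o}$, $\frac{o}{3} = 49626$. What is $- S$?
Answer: $\frac{977}{22056} \approx 0.044296$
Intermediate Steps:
$o = 148878$ ($o = 3 \cdot 49626 = 148878$)
$S = - \frac{977}{22056}$ ($S = \frac{\left(-26379\right) \frac{1}{148878}}{4} = \frac{1}{4} \left(- \frac{977}{5514}\right) = - \frac{977}{22056} \approx -0.044296$)
$- S = \left(-1\right) \left(- \frac{977}{22056}\right) = \frac{977}{22056}$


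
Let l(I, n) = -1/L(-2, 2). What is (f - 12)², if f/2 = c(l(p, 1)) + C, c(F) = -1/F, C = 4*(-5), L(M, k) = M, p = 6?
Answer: 3136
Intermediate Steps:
l(I, n) = ½ (l(I, n) = -1/(-2) = -1*(-½) = ½)
C = -20
f = -44 (f = 2*(-1/½ - 20) = 2*(-1*2 - 20) = 2*(-2 - 20) = 2*(-22) = -44)
(f - 12)² = (-44 - 12)² = (-56)² = 3136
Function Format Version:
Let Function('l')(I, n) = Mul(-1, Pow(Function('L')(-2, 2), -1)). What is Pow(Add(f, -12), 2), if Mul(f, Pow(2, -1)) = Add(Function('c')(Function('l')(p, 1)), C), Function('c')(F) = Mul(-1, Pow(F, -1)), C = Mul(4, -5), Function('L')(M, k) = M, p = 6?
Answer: 3136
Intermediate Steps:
Function('l')(I, n) = Rational(1, 2) (Function('l')(I, n) = Mul(-1, Pow(-2, -1)) = Mul(-1, Rational(-1, 2)) = Rational(1, 2))
C = -20
f = -44 (f = Mul(2, Add(Mul(-1, Pow(Rational(1, 2), -1)), -20)) = Mul(2, Add(Mul(-1, 2), -20)) = Mul(2, Add(-2, -20)) = Mul(2, -22) = -44)
Pow(Add(f, -12), 2) = Pow(Add(-44, -12), 2) = Pow(-56, 2) = 3136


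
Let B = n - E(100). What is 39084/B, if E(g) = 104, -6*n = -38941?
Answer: 234504/38317 ≈ 6.1201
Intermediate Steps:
n = 38941/6 (n = -⅙*(-38941) = 38941/6 ≈ 6490.2)
B = 38317/6 (B = 38941/6 - 1*104 = 38941/6 - 104 = 38317/6 ≈ 6386.2)
39084/B = 39084/(38317/6) = 39084*(6/38317) = 234504/38317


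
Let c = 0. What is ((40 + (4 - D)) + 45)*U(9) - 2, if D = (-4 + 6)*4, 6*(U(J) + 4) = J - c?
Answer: -409/2 ≈ -204.50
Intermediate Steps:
U(J) = -4 + J/6 (U(J) = -4 + (J - 1*0)/6 = -4 + (J + 0)/6 = -4 + J/6)
D = 8 (D = 2*4 = 8)
((40 + (4 - D)) + 45)*U(9) - 2 = ((40 + (4 - 1*8)) + 45)*(-4 + (1/6)*9) - 2 = ((40 + (4 - 8)) + 45)*(-4 + 3/2) - 2 = ((40 - 4) + 45)*(-5/2) - 2 = (36 + 45)*(-5/2) - 2 = 81*(-5/2) - 2 = -405/2 - 2 = -409/2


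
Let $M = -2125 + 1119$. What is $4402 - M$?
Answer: $5408$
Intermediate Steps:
$M = -1006$
$4402 - M = 4402 - -1006 = 4402 + 1006 = 5408$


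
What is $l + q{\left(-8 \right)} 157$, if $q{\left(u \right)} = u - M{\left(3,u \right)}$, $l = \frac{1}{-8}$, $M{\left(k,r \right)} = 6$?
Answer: $- \frac{17585}{8} \approx -2198.1$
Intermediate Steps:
$l = - \frac{1}{8} \approx -0.125$
$q{\left(u \right)} = -6 + u$ ($q{\left(u \right)} = u - 6 = -6 + u$)
$l + q{\left(-8 \right)} 157 = - \frac{1}{8} + \left(-6 - 8\right) 157 = - \frac{1}{8} - 2198 = - \frac{17585}{8}$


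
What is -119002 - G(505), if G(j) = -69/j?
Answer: -60095941/505 ≈ -1.1900e+5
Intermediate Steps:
-119002 - G(505) = -119002 - (-69)/505 = -119002 - 1*(-69/505) = -119002 + 69/505 = -60095941/505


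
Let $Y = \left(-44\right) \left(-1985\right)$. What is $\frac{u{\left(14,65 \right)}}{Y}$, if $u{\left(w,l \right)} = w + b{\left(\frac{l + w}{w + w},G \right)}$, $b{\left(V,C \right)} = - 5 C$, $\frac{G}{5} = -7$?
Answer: $\frac{189}{87340} \approx 0.002164$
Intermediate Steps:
$G = -35$ ($G = 5 \left(-7\right) = -35$)
$Y = 87340$
$u{\left(w,l \right)} = 175 + w$ ($u{\left(w,l \right)} = w - -175 = w + 175 = 175 + w$)
$\frac{u{\left(14,65 \right)}}{Y} = \frac{175 + 14}{87340} = 189 \cdot \frac{1}{87340} = \frac{189}{87340}$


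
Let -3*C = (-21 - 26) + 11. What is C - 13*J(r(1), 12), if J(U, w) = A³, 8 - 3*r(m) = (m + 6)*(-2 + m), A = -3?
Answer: 363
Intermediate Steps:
C = 12 (C = -((-21 - 26) + 11)/3 = -(-47 + 11)/3 = -⅓*(-36) = 12)
r(m) = 8/3 - (-2 + m)*(6 + m)/3 (r(m) = 8/3 - (m + 6)*(-2 + m)/3 = 8/3 - (6 + m)*(-2 + m)/3 = 8/3 - (-2 + m)*(6 + m)/3)
J(U, w) = -27 (J(U, w) = (-3)³ = -27)
C - 13*J(r(1), 12) = 12 - 13*(-27) = 12 + 351 = 363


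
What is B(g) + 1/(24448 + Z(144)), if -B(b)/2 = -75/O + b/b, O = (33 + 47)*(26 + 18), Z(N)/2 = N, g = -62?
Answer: -266293/136048 ≈ -1.9573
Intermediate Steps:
Z(N) = 2*N
O = 3520 (O = 80*44 = 3520)
B(b) = -689/352 (B(b) = -2*(-75/3520 + b/b) = -2*(-75*1/3520 + 1) = -2*(-15/704 + 1) = -2*689/704 = -689/352)
B(g) + 1/(24448 + Z(144)) = -689/352 + 1/(24448 + 2*144) = -689/352 + 1/(24448 + 288) = -689/352 + 1/24736 = -266293/136048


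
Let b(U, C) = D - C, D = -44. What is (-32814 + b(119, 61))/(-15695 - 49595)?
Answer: 32919/65290 ≈ 0.50420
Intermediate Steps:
b(U, C) = -44 - C
(-32814 + b(119, 61))/(-15695 - 49595) = (-32814 + (-44 - 1*61))/(-15695 - 49595) = (-32814 + (-44 - 61))/(-65290) = (-32814 - 105)*(-1/65290) = -32919*(-1/65290) = 32919/65290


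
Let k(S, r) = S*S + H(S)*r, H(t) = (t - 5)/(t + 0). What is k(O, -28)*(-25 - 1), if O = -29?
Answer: -609362/29 ≈ -21012.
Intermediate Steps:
H(t) = (-5 + t)/t
k(S, r) = S² + r*(-5 + S)/S (k(S, r) = S*S + ((-5 + S)/S)*r = S² + r*(-5 + S)/S)
k(O, -28)*(-25 - 1) = (((-29)³ - 28*(-5 - 29))/(-29))*(-25 - 1) = -(-24389 - 28*(-34))/29*(-26) = -(-24389 + 952)/29*(-26) = -1/29*(-23437)*(-26) = (23437/29)*(-26) = -609362/29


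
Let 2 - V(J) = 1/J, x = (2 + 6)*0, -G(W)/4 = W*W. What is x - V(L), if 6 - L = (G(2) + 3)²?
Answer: -327/163 ≈ -2.0061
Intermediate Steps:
G(W) = -4*W² (G(W) = -4*W*W = -4*W²)
L = -163 (L = 6 - (-4*2² + 3)² = 6 - (-4*4 + 3)² = 6 - (-16 + 3)² = 6 - 1*(-13)² = 6 - 1*169 = 6 - 169 = -163)
x = 0 (x = 8*0 = 0)
V(J) = 2 - 1/J
x - V(L) = 0 - (2 - 1/(-163)) = 0 - (2 - 1*(-1/163)) = 0 - (2 + 1/163) = 0 - 1*327/163 = 0 - 327/163 = -327/163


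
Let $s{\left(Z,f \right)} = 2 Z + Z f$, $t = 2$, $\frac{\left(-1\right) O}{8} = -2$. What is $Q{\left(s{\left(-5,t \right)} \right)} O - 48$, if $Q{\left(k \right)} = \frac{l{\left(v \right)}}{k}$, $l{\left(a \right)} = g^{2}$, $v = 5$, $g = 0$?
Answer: $-48$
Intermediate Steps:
$O = 16$ ($O = \left(-8\right) \left(-2\right) = 16$)
$l{\left(a \right)} = 0$ ($l{\left(a \right)} = 0^{2} = 0$)
$Q{\left(k \right)} = 0$ ($Q{\left(k \right)} = \frac{0}{k} = 0$)
$Q{\left(s{\left(-5,t \right)} \right)} O - 48 = 0 \cdot 16 - 48 = 0 - 48 = -48$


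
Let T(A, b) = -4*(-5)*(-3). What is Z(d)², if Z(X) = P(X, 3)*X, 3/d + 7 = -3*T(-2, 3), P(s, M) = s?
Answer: 81/895745041 ≈ 9.0428e-8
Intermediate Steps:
T(A, b) = -60 (T(A, b) = 20*(-3) = -60)
d = 3/173 (d = 3/(-7 - 3*(-60)) = 3/(-7 + 180) = 3/173 ≈ 0.017341)
Z(X) = X² (Z(X) = X*X = X²)
Z(d)² = ((3/173)²)² = (9/29929)² = 81/895745041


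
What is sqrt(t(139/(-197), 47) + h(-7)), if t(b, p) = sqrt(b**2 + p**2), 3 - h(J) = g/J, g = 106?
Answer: sqrt(34501201 + 9653*sqrt(85748402))/1379 ≈ 8.0714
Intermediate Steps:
h(J) = 3 - 106/J
sqrt(t(139/(-197), 47) + h(-7)) = sqrt(sqrt((139/(-197))**2 + 47**2) + (3 - 106/(-7))) = sqrt(sqrt((139*(-1/197))**2 + 2209) + (3 - 106*(-1/7))) = sqrt(sqrt((-139/197)**2 + 2209) + (3 + 106/7)) = sqrt(sqrt(19321/38809 + 2209) + 127/7) = sqrt(sqrt(85748402/38809) + 127/7) = sqrt(sqrt(85748402)/197 + 127/7) = sqrt(127/7 + sqrt(85748402)/197)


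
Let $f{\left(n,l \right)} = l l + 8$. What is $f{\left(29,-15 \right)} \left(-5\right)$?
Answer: $-1165$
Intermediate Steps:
$f{\left(n,l \right)} = 8 + l^{2}$ ($f{\left(n,l \right)} = l^{2} + 8 = 8 + l^{2}$)
$f{\left(29,-15 \right)} \left(-5\right) = \left(8 + \left(-15\right)^{2}\right) \left(-5\right) = \left(8 + 225\right) \left(-5\right) = 233 \left(-5\right) = -1165$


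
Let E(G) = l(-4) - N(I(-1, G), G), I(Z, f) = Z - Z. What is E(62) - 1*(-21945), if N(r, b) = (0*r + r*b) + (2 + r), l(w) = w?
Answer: 21939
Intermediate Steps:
I(Z, f) = 0
N(r, b) = 2 + r + b*r (N(r, b) = (0 + b*r) + (2 + r) = b*r + (2 + r) = 2 + r + b*r)
E(G) = -6 (E(G) = -4 - (2 + 0 + G*0) = -4 - (2 + 0 + 0) = -4 - 1*2 = -4 - 2 = -6)
E(62) - 1*(-21945) = -6 - 1*(-21945) = -6 + 21945 = 21939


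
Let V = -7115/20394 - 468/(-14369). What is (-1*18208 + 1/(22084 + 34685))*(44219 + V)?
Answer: -13393937203149608681941/16635666441834 ≈ -8.0513e+8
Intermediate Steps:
V = -92691043/293041386 (V = -7115*1/20394 - 468*(-1/14369) = -7115/20394 + 468/14369 = -92691043/293041386 ≈ -0.31631)
(-1*18208 + 1/(22084 + 34685))*(44219 + V) = (-1*18208 + 1/(22084 + 34685))*(44219 - 92691043/293041386) = (-18208 + 1/56769)*(12957904356491/293041386) = -1033649951/56769*12957904356491/293041386 = -13393937203149608681941/16635666441834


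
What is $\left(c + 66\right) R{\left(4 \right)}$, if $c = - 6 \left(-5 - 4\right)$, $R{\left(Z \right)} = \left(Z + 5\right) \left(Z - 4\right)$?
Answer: $0$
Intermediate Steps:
$R{\left(Z \right)} = \left(-4 + Z\right) \left(5 + Z\right)$ ($R{\left(Z \right)} = \left(5 + Z\right) \left(-4 + Z\right) = \left(-4 + Z\right) \left(5 + Z\right)$)
$c = 54$ ($c = \left(-6\right) \left(-9\right) = 54$)
$\left(c + 66\right) R{\left(4 \right)} = \left(54 + 66\right) \left(-20 + 4 + 4^{2}\right) = 120 \left(-20 + 4 + 16\right) = 120 \cdot 0 = 0$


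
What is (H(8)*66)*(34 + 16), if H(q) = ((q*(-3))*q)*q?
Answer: -5068800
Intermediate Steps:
H(q) = -3*q**3 (H(q) = ((-3*q)*q)*q = (-3*q**2)*q = -3*q**3)
(H(8)*66)*(34 + 16) = (-3*8**3*66)*(34 + 16) = (-3*512*66)*50 = -1536*66*50 = -101376*50 = -5068800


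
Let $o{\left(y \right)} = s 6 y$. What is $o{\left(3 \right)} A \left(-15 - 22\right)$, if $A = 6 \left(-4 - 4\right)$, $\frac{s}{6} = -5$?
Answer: $-959040$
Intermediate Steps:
$s = -30$ ($s = 6 \left(-5\right) = -30$)
$o{\left(y \right)} = - 180 y$ ($o{\left(y \right)} = \left(-30\right) 6 y = - 180 y$)
$A = -48$ ($A = 6 \left(-8\right) = -48$)
$o{\left(3 \right)} A \left(-15 - 22\right) = \left(-180\right) 3 \left(-48\right) \left(-15 - 22\right) = \left(-540\right) \left(-48\right) \left(-37\right) = 25920 \left(-37\right) = -959040$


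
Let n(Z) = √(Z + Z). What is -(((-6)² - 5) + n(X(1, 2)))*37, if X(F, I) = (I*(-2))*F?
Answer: -1147 - 74*I*√2 ≈ -1147.0 - 104.65*I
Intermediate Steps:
X(F, I) = -2*F*I (X(F, I) = (-2*I)*F = -2*F*I)
n(Z) = √2*√Z (n(Z) = √(2*Z) = √2*√Z)
-(((-6)² - 5) + n(X(1, 2)))*37 = -(((-6)² - 5) + √2*√(-2*1*2))*37 = -((36 - 5) + √2*√(-4))*37 = -(31 + √2*(2*I))*37 = -(31 + 2*I*√2)*37 = -(1147 + 74*I*√2) = -1147 - 74*I*√2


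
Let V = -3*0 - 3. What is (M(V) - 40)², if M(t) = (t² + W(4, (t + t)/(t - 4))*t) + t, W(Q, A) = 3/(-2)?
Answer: 3481/4 ≈ 870.25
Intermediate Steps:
V = -3 (V = 0 - 3 = -3)
W(Q, A) = -3/2 (W(Q, A) = 3*(-½) = -3/2)
M(t) = t² - t/2 (M(t) = (t² - 3*t/2) + t = t² - t/2)
(M(V) - 40)² = (-3*(-½ - 3) - 40)² = (-3*(-7/2) - 40)² = (21/2 - 40)² = (-59/2)² = 3481/4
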